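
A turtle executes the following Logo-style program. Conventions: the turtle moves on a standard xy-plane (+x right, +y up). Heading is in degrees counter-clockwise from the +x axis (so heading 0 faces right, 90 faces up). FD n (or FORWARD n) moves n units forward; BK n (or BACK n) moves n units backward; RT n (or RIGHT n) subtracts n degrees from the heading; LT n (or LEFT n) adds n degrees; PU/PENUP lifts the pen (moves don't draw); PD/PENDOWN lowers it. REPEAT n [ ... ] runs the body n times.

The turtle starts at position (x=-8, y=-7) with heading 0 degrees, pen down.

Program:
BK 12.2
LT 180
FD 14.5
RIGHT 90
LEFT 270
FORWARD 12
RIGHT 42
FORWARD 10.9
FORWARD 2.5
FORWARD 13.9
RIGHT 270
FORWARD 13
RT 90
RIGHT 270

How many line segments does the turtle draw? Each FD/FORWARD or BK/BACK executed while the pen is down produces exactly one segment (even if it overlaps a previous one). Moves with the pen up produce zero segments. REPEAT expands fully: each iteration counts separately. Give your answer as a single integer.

Executing turtle program step by step:
Start: pos=(-8,-7), heading=0, pen down
BK 12.2: (-8,-7) -> (-20.2,-7) [heading=0, draw]
LT 180: heading 0 -> 180
FD 14.5: (-20.2,-7) -> (-34.7,-7) [heading=180, draw]
RT 90: heading 180 -> 90
LT 270: heading 90 -> 0
FD 12: (-34.7,-7) -> (-22.7,-7) [heading=0, draw]
RT 42: heading 0 -> 318
FD 10.9: (-22.7,-7) -> (-14.6,-14.294) [heading=318, draw]
FD 2.5: (-14.6,-14.294) -> (-12.742,-15.966) [heading=318, draw]
FD 13.9: (-12.742,-15.966) -> (-2.412,-25.267) [heading=318, draw]
RT 270: heading 318 -> 48
FD 13: (-2.412,-25.267) -> (6.287,-15.606) [heading=48, draw]
RT 90: heading 48 -> 318
RT 270: heading 318 -> 48
Final: pos=(6.287,-15.606), heading=48, 7 segment(s) drawn
Segments drawn: 7

Answer: 7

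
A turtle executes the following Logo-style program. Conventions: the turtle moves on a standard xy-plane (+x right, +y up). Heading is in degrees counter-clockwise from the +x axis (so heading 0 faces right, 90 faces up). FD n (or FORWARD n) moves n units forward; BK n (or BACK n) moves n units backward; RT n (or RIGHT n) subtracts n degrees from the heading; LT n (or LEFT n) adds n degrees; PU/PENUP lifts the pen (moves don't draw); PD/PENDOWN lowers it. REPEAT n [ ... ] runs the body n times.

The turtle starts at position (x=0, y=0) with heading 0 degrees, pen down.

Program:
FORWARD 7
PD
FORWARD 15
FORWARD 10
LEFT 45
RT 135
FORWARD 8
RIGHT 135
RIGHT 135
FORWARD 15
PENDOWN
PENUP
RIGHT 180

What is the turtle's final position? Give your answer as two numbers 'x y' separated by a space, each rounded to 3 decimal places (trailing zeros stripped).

Answer: 47 -8

Derivation:
Executing turtle program step by step:
Start: pos=(0,0), heading=0, pen down
FD 7: (0,0) -> (7,0) [heading=0, draw]
PD: pen down
FD 15: (7,0) -> (22,0) [heading=0, draw]
FD 10: (22,0) -> (32,0) [heading=0, draw]
LT 45: heading 0 -> 45
RT 135: heading 45 -> 270
FD 8: (32,0) -> (32,-8) [heading=270, draw]
RT 135: heading 270 -> 135
RT 135: heading 135 -> 0
FD 15: (32,-8) -> (47,-8) [heading=0, draw]
PD: pen down
PU: pen up
RT 180: heading 0 -> 180
Final: pos=(47,-8), heading=180, 5 segment(s) drawn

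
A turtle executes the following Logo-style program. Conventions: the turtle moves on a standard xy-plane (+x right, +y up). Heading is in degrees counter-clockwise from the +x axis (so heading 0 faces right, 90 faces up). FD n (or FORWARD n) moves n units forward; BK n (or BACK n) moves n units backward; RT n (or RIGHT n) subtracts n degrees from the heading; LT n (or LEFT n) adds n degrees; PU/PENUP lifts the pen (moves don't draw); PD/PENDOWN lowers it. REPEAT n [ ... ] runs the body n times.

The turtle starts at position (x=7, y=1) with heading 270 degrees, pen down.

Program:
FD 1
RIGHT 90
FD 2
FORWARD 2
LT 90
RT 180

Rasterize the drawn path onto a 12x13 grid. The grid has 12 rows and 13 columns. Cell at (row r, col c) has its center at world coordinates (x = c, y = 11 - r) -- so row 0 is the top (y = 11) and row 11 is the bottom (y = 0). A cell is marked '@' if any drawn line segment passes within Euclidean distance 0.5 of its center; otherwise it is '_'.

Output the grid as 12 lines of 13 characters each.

Answer: _____________
_____________
_____________
_____________
_____________
_____________
_____________
_____________
_____________
_____________
_______@_____
___@@@@@_____

Derivation:
Segment 0: (7,1) -> (7,0)
Segment 1: (7,0) -> (5,0)
Segment 2: (5,0) -> (3,0)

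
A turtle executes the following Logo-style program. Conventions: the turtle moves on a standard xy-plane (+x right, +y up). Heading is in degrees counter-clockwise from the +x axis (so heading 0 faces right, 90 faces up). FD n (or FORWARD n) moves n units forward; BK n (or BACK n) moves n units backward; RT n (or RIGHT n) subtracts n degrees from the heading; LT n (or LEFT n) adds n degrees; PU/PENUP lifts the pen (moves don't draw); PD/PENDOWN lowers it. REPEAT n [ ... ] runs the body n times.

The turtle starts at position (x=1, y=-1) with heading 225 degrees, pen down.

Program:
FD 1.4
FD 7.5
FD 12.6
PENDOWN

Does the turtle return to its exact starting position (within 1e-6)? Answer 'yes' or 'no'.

Answer: no

Derivation:
Executing turtle program step by step:
Start: pos=(1,-1), heading=225, pen down
FD 1.4: (1,-1) -> (0.01,-1.99) [heading=225, draw]
FD 7.5: (0.01,-1.99) -> (-5.293,-7.293) [heading=225, draw]
FD 12.6: (-5.293,-7.293) -> (-14.203,-16.203) [heading=225, draw]
PD: pen down
Final: pos=(-14.203,-16.203), heading=225, 3 segment(s) drawn

Start position: (1, -1)
Final position: (-14.203, -16.203)
Distance = 21.5; >= 1e-6 -> NOT closed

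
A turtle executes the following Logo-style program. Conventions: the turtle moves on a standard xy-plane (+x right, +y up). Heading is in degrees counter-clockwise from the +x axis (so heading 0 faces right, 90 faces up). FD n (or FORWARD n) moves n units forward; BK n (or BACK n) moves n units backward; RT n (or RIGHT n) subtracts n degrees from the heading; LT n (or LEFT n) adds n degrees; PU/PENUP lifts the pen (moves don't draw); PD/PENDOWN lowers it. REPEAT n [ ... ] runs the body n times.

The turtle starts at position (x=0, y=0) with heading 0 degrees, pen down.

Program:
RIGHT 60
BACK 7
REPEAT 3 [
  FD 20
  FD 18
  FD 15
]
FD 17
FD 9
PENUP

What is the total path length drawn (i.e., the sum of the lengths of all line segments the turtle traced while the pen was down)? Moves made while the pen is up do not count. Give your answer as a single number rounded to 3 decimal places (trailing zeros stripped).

Executing turtle program step by step:
Start: pos=(0,0), heading=0, pen down
RT 60: heading 0 -> 300
BK 7: (0,0) -> (-3.5,6.062) [heading=300, draw]
REPEAT 3 [
  -- iteration 1/3 --
  FD 20: (-3.5,6.062) -> (6.5,-11.258) [heading=300, draw]
  FD 18: (6.5,-11.258) -> (15.5,-26.847) [heading=300, draw]
  FD 15: (15.5,-26.847) -> (23,-39.837) [heading=300, draw]
  -- iteration 2/3 --
  FD 20: (23,-39.837) -> (33,-57.158) [heading=300, draw]
  FD 18: (33,-57.158) -> (42,-72.746) [heading=300, draw]
  FD 15: (42,-72.746) -> (49.5,-85.737) [heading=300, draw]
  -- iteration 3/3 --
  FD 20: (49.5,-85.737) -> (59.5,-103.057) [heading=300, draw]
  FD 18: (59.5,-103.057) -> (68.5,-118.645) [heading=300, draw]
  FD 15: (68.5,-118.645) -> (76,-131.636) [heading=300, draw]
]
FD 17: (76,-131.636) -> (84.5,-146.358) [heading=300, draw]
FD 9: (84.5,-146.358) -> (89,-154.153) [heading=300, draw]
PU: pen up
Final: pos=(89,-154.153), heading=300, 12 segment(s) drawn

Segment lengths:
  seg 1: (0,0) -> (-3.5,6.062), length = 7
  seg 2: (-3.5,6.062) -> (6.5,-11.258), length = 20
  seg 3: (6.5,-11.258) -> (15.5,-26.847), length = 18
  seg 4: (15.5,-26.847) -> (23,-39.837), length = 15
  seg 5: (23,-39.837) -> (33,-57.158), length = 20
  seg 6: (33,-57.158) -> (42,-72.746), length = 18
  seg 7: (42,-72.746) -> (49.5,-85.737), length = 15
  seg 8: (49.5,-85.737) -> (59.5,-103.057), length = 20
  seg 9: (59.5,-103.057) -> (68.5,-118.645), length = 18
  seg 10: (68.5,-118.645) -> (76,-131.636), length = 15
  seg 11: (76,-131.636) -> (84.5,-146.358), length = 17
  seg 12: (84.5,-146.358) -> (89,-154.153), length = 9
Total = 192

Answer: 192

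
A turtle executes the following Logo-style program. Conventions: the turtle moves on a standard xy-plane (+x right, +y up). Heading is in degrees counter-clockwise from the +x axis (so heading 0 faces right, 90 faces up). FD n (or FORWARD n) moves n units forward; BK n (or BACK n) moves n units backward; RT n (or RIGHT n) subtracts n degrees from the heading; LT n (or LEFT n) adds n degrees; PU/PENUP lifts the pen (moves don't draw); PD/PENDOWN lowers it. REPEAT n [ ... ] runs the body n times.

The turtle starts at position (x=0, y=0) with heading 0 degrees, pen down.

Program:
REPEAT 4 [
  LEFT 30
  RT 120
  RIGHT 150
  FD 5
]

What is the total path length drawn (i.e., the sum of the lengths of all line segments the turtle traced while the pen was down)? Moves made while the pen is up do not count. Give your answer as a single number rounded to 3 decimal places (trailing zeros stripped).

Answer: 20

Derivation:
Executing turtle program step by step:
Start: pos=(0,0), heading=0, pen down
REPEAT 4 [
  -- iteration 1/4 --
  LT 30: heading 0 -> 30
  RT 120: heading 30 -> 270
  RT 150: heading 270 -> 120
  FD 5: (0,0) -> (-2.5,4.33) [heading=120, draw]
  -- iteration 2/4 --
  LT 30: heading 120 -> 150
  RT 120: heading 150 -> 30
  RT 150: heading 30 -> 240
  FD 5: (-2.5,4.33) -> (-5,0) [heading=240, draw]
  -- iteration 3/4 --
  LT 30: heading 240 -> 270
  RT 120: heading 270 -> 150
  RT 150: heading 150 -> 0
  FD 5: (-5,0) -> (0,0) [heading=0, draw]
  -- iteration 4/4 --
  LT 30: heading 0 -> 30
  RT 120: heading 30 -> 270
  RT 150: heading 270 -> 120
  FD 5: (0,0) -> (-2.5,4.33) [heading=120, draw]
]
Final: pos=(-2.5,4.33), heading=120, 4 segment(s) drawn

Segment lengths:
  seg 1: (0,0) -> (-2.5,4.33), length = 5
  seg 2: (-2.5,4.33) -> (-5,0), length = 5
  seg 3: (-5,0) -> (0,0), length = 5
  seg 4: (0,0) -> (-2.5,4.33), length = 5
Total = 20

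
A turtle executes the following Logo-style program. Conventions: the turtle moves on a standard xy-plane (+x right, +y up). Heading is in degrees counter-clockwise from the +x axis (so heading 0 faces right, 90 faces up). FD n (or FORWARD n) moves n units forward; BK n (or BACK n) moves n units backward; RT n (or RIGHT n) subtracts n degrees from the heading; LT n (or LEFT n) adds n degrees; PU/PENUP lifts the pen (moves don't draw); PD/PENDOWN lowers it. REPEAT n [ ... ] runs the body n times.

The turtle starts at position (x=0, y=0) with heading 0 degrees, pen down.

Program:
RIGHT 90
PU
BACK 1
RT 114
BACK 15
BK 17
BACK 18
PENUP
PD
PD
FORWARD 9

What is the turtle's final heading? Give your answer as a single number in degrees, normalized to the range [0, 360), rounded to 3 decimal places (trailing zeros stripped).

Answer: 156

Derivation:
Executing turtle program step by step:
Start: pos=(0,0), heading=0, pen down
RT 90: heading 0 -> 270
PU: pen up
BK 1: (0,0) -> (0,1) [heading=270, move]
RT 114: heading 270 -> 156
BK 15: (0,1) -> (13.703,-5.101) [heading=156, move]
BK 17: (13.703,-5.101) -> (29.233,-12.016) [heading=156, move]
BK 18: (29.233,-12.016) -> (45.677,-19.337) [heading=156, move]
PU: pen up
PD: pen down
PD: pen down
FD 9: (45.677,-19.337) -> (37.455,-15.676) [heading=156, draw]
Final: pos=(37.455,-15.676), heading=156, 1 segment(s) drawn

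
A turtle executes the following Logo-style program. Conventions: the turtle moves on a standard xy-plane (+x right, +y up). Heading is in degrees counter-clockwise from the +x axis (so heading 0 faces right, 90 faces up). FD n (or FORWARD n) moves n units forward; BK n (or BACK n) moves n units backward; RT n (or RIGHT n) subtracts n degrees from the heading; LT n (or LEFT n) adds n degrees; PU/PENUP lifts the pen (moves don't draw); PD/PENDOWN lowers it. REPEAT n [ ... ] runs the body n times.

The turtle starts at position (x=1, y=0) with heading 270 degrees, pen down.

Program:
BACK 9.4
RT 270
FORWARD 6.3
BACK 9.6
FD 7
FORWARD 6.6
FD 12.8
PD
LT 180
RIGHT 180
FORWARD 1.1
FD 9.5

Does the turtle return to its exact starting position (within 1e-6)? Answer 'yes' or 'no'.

Executing turtle program step by step:
Start: pos=(1,0), heading=270, pen down
BK 9.4: (1,0) -> (1,9.4) [heading=270, draw]
RT 270: heading 270 -> 0
FD 6.3: (1,9.4) -> (7.3,9.4) [heading=0, draw]
BK 9.6: (7.3,9.4) -> (-2.3,9.4) [heading=0, draw]
FD 7: (-2.3,9.4) -> (4.7,9.4) [heading=0, draw]
FD 6.6: (4.7,9.4) -> (11.3,9.4) [heading=0, draw]
FD 12.8: (11.3,9.4) -> (24.1,9.4) [heading=0, draw]
PD: pen down
LT 180: heading 0 -> 180
RT 180: heading 180 -> 0
FD 1.1: (24.1,9.4) -> (25.2,9.4) [heading=0, draw]
FD 9.5: (25.2,9.4) -> (34.7,9.4) [heading=0, draw]
Final: pos=(34.7,9.4), heading=0, 8 segment(s) drawn

Start position: (1, 0)
Final position: (34.7, 9.4)
Distance = 34.986; >= 1e-6 -> NOT closed

Answer: no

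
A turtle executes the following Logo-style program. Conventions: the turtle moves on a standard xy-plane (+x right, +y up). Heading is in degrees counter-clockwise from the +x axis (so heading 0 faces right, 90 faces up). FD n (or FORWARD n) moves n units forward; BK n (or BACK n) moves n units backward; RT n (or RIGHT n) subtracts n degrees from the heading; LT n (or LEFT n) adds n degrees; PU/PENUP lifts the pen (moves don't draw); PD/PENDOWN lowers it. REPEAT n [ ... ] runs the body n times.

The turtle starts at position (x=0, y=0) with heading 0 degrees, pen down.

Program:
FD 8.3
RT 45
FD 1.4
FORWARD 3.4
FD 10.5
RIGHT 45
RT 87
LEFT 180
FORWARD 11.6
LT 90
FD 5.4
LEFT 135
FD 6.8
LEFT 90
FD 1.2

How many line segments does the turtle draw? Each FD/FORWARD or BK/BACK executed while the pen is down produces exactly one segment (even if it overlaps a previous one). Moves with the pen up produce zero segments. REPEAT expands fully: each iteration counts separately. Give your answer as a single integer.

Answer: 8

Derivation:
Executing turtle program step by step:
Start: pos=(0,0), heading=0, pen down
FD 8.3: (0,0) -> (8.3,0) [heading=0, draw]
RT 45: heading 0 -> 315
FD 1.4: (8.3,0) -> (9.29,-0.99) [heading=315, draw]
FD 3.4: (9.29,-0.99) -> (11.694,-3.394) [heading=315, draw]
FD 10.5: (11.694,-3.394) -> (19.119,-10.819) [heading=315, draw]
RT 45: heading 315 -> 270
RT 87: heading 270 -> 183
LT 180: heading 183 -> 3
FD 11.6: (19.119,-10.819) -> (30.703,-10.212) [heading=3, draw]
LT 90: heading 3 -> 93
FD 5.4: (30.703,-10.212) -> (30.42,-4.819) [heading=93, draw]
LT 135: heading 93 -> 228
FD 6.8: (30.42,-4.819) -> (25.87,-9.872) [heading=228, draw]
LT 90: heading 228 -> 318
FD 1.2: (25.87,-9.872) -> (26.762,-10.675) [heading=318, draw]
Final: pos=(26.762,-10.675), heading=318, 8 segment(s) drawn
Segments drawn: 8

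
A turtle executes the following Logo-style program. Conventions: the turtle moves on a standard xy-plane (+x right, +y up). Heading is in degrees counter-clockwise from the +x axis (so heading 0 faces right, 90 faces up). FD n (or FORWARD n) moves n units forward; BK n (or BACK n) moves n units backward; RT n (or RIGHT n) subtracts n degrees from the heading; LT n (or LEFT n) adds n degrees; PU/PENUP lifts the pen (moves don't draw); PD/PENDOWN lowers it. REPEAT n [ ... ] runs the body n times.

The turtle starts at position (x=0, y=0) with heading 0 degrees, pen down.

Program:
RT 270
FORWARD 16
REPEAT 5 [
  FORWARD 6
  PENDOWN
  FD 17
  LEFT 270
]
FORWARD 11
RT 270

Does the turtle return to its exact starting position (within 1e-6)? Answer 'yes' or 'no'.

Answer: no

Derivation:
Executing turtle program step by step:
Start: pos=(0,0), heading=0, pen down
RT 270: heading 0 -> 90
FD 16: (0,0) -> (0,16) [heading=90, draw]
REPEAT 5 [
  -- iteration 1/5 --
  FD 6: (0,16) -> (0,22) [heading=90, draw]
  PD: pen down
  FD 17: (0,22) -> (0,39) [heading=90, draw]
  LT 270: heading 90 -> 0
  -- iteration 2/5 --
  FD 6: (0,39) -> (6,39) [heading=0, draw]
  PD: pen down
  FD 17: (6,39) -> (23,39) [heading=0, draw]
  LT 270: heading 0 -> 270
  -- iteration 3/5 --
  FD 6: (23,39) -> (23,33) [heading=270, draw]
  PD: pen down
  FD 17: (23,33) -> (23,16) [heading=270, draw]
  LT 270: heading 270 -> 180
  -- iteration 4/5 --
  FD 6: (23,16) -> (17,16) [heading=180, draw]
  PD: pen down
  FD 17: (17,16) -> (0,16) [heading=180, draw]
  LT 270: heading 180 -> 90
  -- iteration 5/5 --
  FD 6: (0,16) -> (0,22) [heading=90, draw]
  PD: pen down
  FD 17: (0,22) -> (0,39) [heading=90, draw]
  LT 270: heading 90 -> 0
]
FD 11: (0,39) -> (11,39) [heading=0, draw]
RT 270: heading 0 -> 90
Final: pos=(11,39), heading=90, 12 segment(s) drawn

Start position: (0, 0)
Final position: (11, 39)
Distance = 40.522; >= 1e-6 -> NOT closed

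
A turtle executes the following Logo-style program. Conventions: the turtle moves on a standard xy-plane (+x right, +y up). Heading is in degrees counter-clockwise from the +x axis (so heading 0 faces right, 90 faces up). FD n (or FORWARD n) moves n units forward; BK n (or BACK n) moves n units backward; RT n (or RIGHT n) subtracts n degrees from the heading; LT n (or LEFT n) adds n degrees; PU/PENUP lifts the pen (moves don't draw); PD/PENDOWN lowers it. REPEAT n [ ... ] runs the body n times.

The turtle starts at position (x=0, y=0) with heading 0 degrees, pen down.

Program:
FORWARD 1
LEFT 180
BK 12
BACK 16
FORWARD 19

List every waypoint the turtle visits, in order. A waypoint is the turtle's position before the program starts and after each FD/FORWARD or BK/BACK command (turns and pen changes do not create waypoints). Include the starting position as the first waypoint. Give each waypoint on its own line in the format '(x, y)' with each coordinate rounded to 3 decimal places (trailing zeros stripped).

Answer: (0, 0)
(1, 0)
(13, 0)
(29, 0)
(10, 0)

Derivation:
Executing turtle program step by step:
Start: pos=(0,0), heading=0, pen down
FD 1: (0,0) -> (1,0) [heading=0, draw]
LT 180: heading 0 -> 180
BK 12: (1,0) -> (13,0) [heading=180, draw]
BK 16: (13,0) -> (29,0) [heading=180, draw]
FD 19: (29,0) -> (10,0) [heading=180, draw]
Final: pos=(10,0), heading=180, 4 segment(s) drawn
Waypoints (5 total):
(0, 0)
(1, 0)
(13, 0)
(29, 0)
(10, 0)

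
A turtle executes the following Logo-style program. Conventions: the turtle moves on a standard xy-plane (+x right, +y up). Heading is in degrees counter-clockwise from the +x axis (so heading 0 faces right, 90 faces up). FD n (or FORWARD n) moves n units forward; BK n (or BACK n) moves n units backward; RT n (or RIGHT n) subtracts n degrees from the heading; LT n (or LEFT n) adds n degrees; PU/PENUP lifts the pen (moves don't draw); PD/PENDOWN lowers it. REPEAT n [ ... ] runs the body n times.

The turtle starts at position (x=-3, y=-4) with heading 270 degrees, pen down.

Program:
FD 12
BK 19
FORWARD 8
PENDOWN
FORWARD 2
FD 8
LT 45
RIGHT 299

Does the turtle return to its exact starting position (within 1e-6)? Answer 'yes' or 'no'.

Answer: no

Derivation:
Executing turtle program step by step:
Start: pos=(-3,-4), heading=270, pen down
FD 12: (-3,-4) -> (-3,-16) [heading=270, draw]
BK 19: (-3,-16) -> (-3,3) [heading=270, draw]
FD 8: (-3,3) -> (-3,-5) [heading=270, draw]
PD: pen down
FD 2: (-3,-5) -> (-3,-7) [heading=270, draw]
FD 8: (-3,-7) -> (-3,-15) [heading=270, draw]
LT 45: heading 270 -> 315
RT 299: heading 315 -> 16
Final: pos=(-3,-15), heading=16, 5 segment(s) drawn

Start position: (-3, -4)
Final position: (-3, -15)
Distance = 11; >= 1e-6 -> NOT closed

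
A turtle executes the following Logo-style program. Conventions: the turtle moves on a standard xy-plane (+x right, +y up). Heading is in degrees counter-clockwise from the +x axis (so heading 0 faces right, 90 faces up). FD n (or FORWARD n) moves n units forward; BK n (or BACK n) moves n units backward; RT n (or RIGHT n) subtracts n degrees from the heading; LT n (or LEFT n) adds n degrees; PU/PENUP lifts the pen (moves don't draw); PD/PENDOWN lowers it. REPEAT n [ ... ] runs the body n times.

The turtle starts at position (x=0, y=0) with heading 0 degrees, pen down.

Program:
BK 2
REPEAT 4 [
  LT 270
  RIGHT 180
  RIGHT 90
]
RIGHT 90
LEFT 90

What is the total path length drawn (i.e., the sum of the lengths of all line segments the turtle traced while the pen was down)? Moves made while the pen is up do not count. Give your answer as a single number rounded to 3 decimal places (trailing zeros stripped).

Executing turtle program step by step:
Start: pos=(0,0), heading=0, pen down
BK 2: (0,0) -> (-2,0) [heading=0, draw]
REPEAT 4 [
  -- iteration 1/4 --
  LT 270: heading 0 -> 270
  RT 180: heading 270 -> 90
  RT 90: heading 90 -> 0
  -- iteration 2/4 --
  LT 270: heading 0 -> 270
  RT 180: heading 270 -> 90
  RT 90: heading 90 -> 0
  -- iteration 3/4 --
  LT 270: heading 0 -> 270
  RT 180: heading 270 -> 90
  RT 90: heading 90 -> 0
  -- iteration 4/4 --
  LT 270: heading 0 -> 270
  RT 180: heading 270 -> 90
  RT 90: heading 90 -> 0
]
RT 90: heading 0 -> 270
LT 90: heading 270 -> 0
Final: pos=(-2,0), heading=0, 1 segment(s) drawn

Segment lengths:
  seg 1: (0,0) -> (-2,0), length = 2
Total = 2

Answer: 2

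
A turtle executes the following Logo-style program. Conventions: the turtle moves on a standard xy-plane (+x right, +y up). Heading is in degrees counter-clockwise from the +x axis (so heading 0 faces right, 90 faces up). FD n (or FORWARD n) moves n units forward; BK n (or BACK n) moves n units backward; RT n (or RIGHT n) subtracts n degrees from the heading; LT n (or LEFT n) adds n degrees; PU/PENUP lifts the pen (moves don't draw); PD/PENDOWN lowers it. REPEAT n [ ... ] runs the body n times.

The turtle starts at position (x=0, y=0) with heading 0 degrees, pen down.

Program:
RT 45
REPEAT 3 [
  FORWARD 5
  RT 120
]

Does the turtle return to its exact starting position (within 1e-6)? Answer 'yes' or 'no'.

Executing turtle program step by step:
Start: pos=(0,0), heading=0, pen down
RT 45: heading 0 -> 315
REPEAT 3 [
  -- iteration 1/3 --
  FD 5: (0,0) -> (3.536,-3.536) [heading=315, draw]
  RT 120: heading 315 -> 195
  -- iteration 2/3 --
  FD 5: (3.536,-3.536) -> (-1.294,-4.83) [heading=195, draw]
  RT 120: heading 195 -> 75
  -- iteration 3/3 --
  FD 5: (-1.294,-4.83) -> (0,0) [heading=75, draw]
  RT 120: heading 75 -> 315
]
Final: pos=(0,0), heading=315, 3 segment(s) drawn

Start position: (0, 0)
Final position: (0, 0)
Distance = 0; < 1e-6 -> CLOSED

Answer: yes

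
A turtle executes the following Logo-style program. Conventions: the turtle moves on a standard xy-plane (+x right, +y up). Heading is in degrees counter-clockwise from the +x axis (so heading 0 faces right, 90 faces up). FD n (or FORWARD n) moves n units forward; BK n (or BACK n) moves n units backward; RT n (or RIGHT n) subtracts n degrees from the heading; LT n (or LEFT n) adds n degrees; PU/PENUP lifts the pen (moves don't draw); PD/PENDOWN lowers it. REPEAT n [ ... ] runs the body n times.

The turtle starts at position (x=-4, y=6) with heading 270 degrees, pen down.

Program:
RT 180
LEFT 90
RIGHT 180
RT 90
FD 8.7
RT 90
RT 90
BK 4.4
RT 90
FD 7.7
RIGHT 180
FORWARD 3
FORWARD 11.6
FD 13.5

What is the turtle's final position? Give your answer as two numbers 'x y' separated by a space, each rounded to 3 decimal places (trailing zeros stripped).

Executing turtle program step by step:
Start: pos=(-4,6), heading=270, pen down
RT 180: heading 270 -> 90
LT 90: heading 90 -> 180
RT 180: heading 180 -> 0
RT 90: heading 0 -> 270
FD 8.7: (-4,6) -> (-4,-2.7) [heading=270, draw]
RT 90: heading 270 -> 180
RT 90: heading 180 -> 90
BK 4.4: (-4,-2.7) -> (-4,-7.1) [heading=90, draw]
RT 90: heading 90 -> 0
FD 7.7: (-4,-7.1) -> (3.7,-7.1) [heading=0, draw]
RT 180: heading 0 -> 180
FD 3: (3.7,-7.1) -> (0.7,-7.1) [heading=180, draw]
FD 11.6: (0.7,-7.1) -> (-10.9,-7.1) [heading=180, draw]
FD 13.5: (-10.9,-7.1) -> (-24.4,-7.1) [heading=180, draw]
Final: pos=(-24.4,-7.1), heading=180, 6 segment(s) drawn

Answer: -24.4 -7.1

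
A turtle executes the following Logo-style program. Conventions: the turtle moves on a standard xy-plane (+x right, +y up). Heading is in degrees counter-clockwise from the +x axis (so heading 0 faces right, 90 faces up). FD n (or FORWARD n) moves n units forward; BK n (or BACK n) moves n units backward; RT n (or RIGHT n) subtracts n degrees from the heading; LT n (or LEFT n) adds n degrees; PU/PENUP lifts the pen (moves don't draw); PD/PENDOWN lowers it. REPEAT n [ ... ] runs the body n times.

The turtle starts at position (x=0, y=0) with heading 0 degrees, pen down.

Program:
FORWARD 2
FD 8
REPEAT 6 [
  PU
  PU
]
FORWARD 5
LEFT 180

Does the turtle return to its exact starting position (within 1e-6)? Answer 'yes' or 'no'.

Executing turtle program step by step:
Start: pos=(0,0), heading=0, pen down
FD 2: (0,0) -> (2,0) [heading=0, draw]
FD 8: (2,0) -> (10,0) [heading=0, draw]
REPEAT 6 [
  -- iteration 1/6 --
  PU: pen up
  PU: pen up
  -- iteration 2/6 --
  PU: pen up
  PU: pen up
  -- iteration 3/6 --
  PU: pen up
  PU: pen up
  -- iteration 4/6 --
  PU: pen up
  PU: pen up
  -- iteration 5/6 --
  PU: pen up
  PU: pen up
  -- iteration 6/6 --
  PU: pen up
  PU: pen up
]
FD 5: (10,0) -> (15,0) [heading=0, move]
LT 180: heading 0 -> 180
Final: pos=(15,0), heading=180, 2 segment(s) drawn

Start position: (0, 0)
Final position: (15, 0)
Distance = 15; >= 1e-6 -> NOT closed

Answer: no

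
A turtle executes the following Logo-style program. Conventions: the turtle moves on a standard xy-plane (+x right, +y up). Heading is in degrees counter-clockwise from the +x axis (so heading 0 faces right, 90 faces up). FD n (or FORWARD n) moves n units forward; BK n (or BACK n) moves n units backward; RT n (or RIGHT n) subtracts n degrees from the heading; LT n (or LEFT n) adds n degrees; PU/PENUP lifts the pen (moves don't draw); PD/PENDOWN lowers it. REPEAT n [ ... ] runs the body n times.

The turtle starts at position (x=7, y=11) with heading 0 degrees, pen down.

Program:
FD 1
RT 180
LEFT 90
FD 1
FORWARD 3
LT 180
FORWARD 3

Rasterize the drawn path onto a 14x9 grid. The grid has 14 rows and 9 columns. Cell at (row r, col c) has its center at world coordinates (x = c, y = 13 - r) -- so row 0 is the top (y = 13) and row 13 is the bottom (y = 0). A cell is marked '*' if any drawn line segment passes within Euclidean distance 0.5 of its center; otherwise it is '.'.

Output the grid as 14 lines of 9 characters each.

Answer: .........
.........
.......**
........*
........*
........*
........*
.........
.........
.........
.........
.........
.........
.........

Derivation:
Segment 0: (7,11) -> (8,11)
Segment 1: (8,11) -> (8,10)
Segment 2: (8,10) -> (8,7)
Segment 3: (8,7) -> (8,10)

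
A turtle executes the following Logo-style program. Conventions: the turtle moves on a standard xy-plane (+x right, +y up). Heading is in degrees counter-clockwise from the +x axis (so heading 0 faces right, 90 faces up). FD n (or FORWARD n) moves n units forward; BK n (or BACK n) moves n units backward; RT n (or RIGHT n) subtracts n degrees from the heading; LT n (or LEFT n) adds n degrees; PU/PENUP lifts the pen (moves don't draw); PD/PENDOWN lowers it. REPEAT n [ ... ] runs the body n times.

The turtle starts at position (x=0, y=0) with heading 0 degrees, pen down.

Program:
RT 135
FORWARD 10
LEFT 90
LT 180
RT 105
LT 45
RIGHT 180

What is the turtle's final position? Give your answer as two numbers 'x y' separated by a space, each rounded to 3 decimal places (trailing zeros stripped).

Answer: -7.071 -7.071

Derivation:
Executing turtle program step by step:
Start: pos=(0,0), heading=0, pen down
RT 135: heading 0 -> 225
FD 10: (0,0) -> (-7.071,-7.071) [heading=225, draw]
LT 90: heading 225 -> 315
LT 180: heading 315 -> 135
RT 105: heading 135 -> 30
LT 45: heading 30 -> 75
RT 180: heading 75 -> 255
Final: pos=(-7.071,-7.071), heading=255, 1 segment(s) drawn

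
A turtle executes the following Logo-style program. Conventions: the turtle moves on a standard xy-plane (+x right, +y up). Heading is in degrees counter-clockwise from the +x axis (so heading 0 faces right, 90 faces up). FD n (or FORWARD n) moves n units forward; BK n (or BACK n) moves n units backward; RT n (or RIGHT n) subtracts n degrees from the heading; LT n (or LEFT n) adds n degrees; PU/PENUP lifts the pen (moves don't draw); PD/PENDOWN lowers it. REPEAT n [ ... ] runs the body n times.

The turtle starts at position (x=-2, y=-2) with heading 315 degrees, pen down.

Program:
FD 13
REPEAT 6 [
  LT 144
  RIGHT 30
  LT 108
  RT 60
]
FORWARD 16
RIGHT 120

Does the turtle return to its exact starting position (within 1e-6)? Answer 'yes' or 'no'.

Answer: no

Derivation:
Executing turtle program step by step:
Start: pos=(-2,-2), heading=315, pen down
FD 13: (-2,-2) -> (7.192,-11.192) [heading=315, draw]
REPEAT 6 [
  -- iteration 1/6 --
  LT 144: heading 315 -> 99
  RT 30: heading 99 -> 69
  LT 108: heading 69 -> 177
  RT 60: heading 177 -> 117
  -- iteration 2/6 --
  LT 144: heading 117 -> 261
  RT 30: heading 261 -> 231
  LT 108: heading 231 -> 339
  RT 60: heading 339 -> 279
  -- iteration 3/6 --
  LT 144: heading 279 -> 63
  RT 30: heading 63 -> 33
  LT 108: heading 33 -> 141
  RT 60: heading 141 -> 81
  -- iteration 4/6 --
  LT 144: heading 81 -> 225
  RT 30: heading 225 -> 195
  LT 108: heading 195 -> 303
  RT 60: heading 303 -> 243
  -- iteration 5/6 --
  LT 144: heading 243 -> 27
  RT 30: heading 27 -> 357
  LT 108: heading 357 -> 105
  RT 60: heading 105 -> 45
  -- iteration 6/6 --
  LT 144: heading 45 -> 189
  RT 30: heading 189 -> 159
  LT 108: heading 159 -> 267
  RT 60: heading 267 -> 207
]
FD 16: (7.192,-11.192) -> (-7.064,-18.456) [heading=207, draw]
RT 120: heading 207 -> 87
Final: pos=(-7.064,-18.456), heading=87, 2 segment(s) drawn

Start position: (-2, -2)
Final position: (-7.064, -18.456)
Distance = 17.218; >= 1e-6 -> NOT closed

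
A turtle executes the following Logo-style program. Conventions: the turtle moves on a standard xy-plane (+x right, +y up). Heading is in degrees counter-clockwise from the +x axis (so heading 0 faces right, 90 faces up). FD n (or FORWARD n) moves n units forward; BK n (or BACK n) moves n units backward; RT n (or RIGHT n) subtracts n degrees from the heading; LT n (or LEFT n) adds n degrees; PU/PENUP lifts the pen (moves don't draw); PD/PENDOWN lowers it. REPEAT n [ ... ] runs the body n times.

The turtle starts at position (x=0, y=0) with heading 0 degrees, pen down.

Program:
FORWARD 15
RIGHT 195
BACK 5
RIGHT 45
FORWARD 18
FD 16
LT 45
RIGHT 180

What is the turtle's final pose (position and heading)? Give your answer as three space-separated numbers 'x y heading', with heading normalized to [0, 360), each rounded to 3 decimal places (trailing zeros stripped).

Executing turtle program step by step:
Start: pos=(0,0), heading=0, pen down
FD 15: (0,0) -> (15,0) [heading=0, draw]
RT 195: heading 0 -> 165
BK 5: (15,0) -> (19.83,-1.294) [heading=165, draw]
RT 45: heading 165 -> 120
FD 18: (19.83,-1.294) -> (10.83,14.294) [heading=120, draw]
FD 16: (10.83,14.294) -> (2.83,28.151) [heading=120, draw]
LT 45: heading 120 -> 165
RT 180: heading 165 -> 345
Final: pos=(2.83,28.151), heading=345, 4 segment(s) drawn

Answer: 2.83 28.151 345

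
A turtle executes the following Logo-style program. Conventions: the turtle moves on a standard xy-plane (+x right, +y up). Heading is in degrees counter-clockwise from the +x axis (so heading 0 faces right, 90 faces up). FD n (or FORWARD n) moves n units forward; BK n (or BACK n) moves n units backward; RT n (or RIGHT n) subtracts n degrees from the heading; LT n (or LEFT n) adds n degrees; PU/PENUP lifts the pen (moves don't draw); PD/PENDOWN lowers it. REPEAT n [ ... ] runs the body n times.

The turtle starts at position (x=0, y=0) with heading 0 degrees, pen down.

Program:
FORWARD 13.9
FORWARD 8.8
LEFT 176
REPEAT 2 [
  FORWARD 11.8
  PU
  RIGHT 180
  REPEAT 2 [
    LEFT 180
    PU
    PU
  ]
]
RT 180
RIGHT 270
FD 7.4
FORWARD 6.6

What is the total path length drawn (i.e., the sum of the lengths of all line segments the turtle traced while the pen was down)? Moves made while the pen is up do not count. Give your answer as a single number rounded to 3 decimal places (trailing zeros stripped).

Answer: 34.5

Derivation:
Executing turtle program step by step:
Start: pos=(0,0), heading=0, pen down
FD 13.9: (0,0) -> (13.9,0) [heading=0, draw]
FD 8.8: (13.9,0) -> (22.7,0) [heading=0, draw]
LT 176: heading 0 -> 176
REPEAT 2 [
  -- iteration 1/2 --
  FD 11.8: (22.7,0) -> (10.929,0.823) [heading=176, draw]
  PU: pen up
  RT 180: heading 176 -> 356
  REPEAT 2 [
    -- iteration 1/2 --
    LT 180: heading 356 -> 176
    PU: pen up
    PU: pen up
    -- iteration 2/2 --
    LT 180: heading 176 -> 356
    PU: pen up
    PU: pen up
  ]
  -- iteration 2/2 --
  FD 11.8: (10.929,0.823) -> (22.7,0) [heading=356, move]
  PU: pen up
  RT 180: heading 356 -> 176
  REPEAT 2 [
    -- iteration 1/2 --
    LT 180: heading 176 -> 356
    PU: pen up
    PU: pen up
    -- iteration 2/2 --
    LT 180: heading 356 -> 176
    PU: pen up
    PU: pen up
  ]
]
RT 180: heading 176 -> 356
RT 270: heading 356 -> 86
FD 7.4: (22.7,0) -> (23.216,7.382) [heading=86, move]
FD 6.6: (23.216,7.382) -> (23.677,13.966) [heading=86, move]
Final: pos=(23.677,13.966), heading=86, 3 segment(s) drawn

Segment lengths:
  seg 1: (0,0) -> (13.9,0), length = 13.9
  seg 2: (13.9,0) -> (22.7,0), length = 8.8
  seg 3: (22.7,0) -> (10.929,0.823), length = 11.8
Total = 34.5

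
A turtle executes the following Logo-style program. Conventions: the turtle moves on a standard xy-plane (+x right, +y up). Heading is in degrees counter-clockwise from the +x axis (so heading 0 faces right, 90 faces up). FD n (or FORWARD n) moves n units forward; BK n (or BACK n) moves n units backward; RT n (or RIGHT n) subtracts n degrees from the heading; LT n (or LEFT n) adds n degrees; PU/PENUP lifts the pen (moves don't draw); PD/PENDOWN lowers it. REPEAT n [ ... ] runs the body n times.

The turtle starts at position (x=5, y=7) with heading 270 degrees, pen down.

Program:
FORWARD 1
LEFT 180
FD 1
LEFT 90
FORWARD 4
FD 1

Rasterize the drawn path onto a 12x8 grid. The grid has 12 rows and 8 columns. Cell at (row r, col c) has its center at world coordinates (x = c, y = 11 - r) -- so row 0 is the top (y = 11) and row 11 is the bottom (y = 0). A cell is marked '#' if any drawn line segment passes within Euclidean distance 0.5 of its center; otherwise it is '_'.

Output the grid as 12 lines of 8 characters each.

Segment 0: (5,7) -> (5,6)
Segment 1: (5,6) -> (5,7)
Segment 2: (5,7) -> (1,7)
Segment 3: (1,7) -> (0,7)

Answer: ________
________
________
________
######__
_____#__
________
________
________
________
________
________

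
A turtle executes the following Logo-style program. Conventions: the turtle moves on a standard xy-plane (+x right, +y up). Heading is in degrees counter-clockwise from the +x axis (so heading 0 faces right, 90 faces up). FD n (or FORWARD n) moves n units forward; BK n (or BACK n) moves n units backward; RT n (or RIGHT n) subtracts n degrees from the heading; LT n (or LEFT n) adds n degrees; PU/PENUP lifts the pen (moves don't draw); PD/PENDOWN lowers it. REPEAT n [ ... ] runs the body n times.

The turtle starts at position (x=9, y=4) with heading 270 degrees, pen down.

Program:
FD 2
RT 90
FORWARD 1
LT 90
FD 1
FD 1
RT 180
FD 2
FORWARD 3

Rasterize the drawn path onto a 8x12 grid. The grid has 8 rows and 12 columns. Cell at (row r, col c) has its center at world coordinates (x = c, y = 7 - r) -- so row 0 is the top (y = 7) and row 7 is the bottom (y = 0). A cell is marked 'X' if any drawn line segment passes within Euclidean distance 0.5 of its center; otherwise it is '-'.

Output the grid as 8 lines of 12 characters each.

Segment 0: (9,4) -> (9,2)
Segment 1: (9,2) -> (8,2)
Segment 2: (8,2) -> (8,1)
Segment 3: (8,1) -> (8,0)
Segment 4: (8,0) -> (8,2)
Segment 5: (8,2) -> (8,5)

Answer: ------------
------------
--------X---
--------XX--
--------XX--
--------XX--
--------X---
--------X---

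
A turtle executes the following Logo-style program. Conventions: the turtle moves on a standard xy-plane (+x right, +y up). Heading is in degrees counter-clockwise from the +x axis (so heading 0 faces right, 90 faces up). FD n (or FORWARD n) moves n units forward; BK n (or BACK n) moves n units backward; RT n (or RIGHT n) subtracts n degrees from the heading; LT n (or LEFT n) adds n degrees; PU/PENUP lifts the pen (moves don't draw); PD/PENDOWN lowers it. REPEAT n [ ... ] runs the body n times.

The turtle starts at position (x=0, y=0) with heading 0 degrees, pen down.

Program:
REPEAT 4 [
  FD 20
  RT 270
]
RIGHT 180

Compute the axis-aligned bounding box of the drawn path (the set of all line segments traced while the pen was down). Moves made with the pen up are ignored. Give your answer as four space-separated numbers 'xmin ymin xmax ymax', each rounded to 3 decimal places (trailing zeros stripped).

Executing turtle program step by step:
Start: pos=(0,0), heading=0, pen down
REPEAT 4 [
  -- iteration 1/4 --
  FD 20: (0,0) -> (20,0) [heading=0, draw]
  RT 270: heading 0 -> 90
  -- iteration 2/4 --
  FD 20: (20,0) -> (20,20) [heading=90, draw]
  RT 270: heading 90 -> 180
  -- iteration 3/4 --
  FD 20: (20,20) -> (0,20) [heading=180, draw]
  RT 270: heading 180 -> 270
  -- iteration 4/4 --
  FD 20: (0,20) -> (0,0) [heading=270, draw]
  RT 270: heading 270 -> 0
]
RT 180: heading 0 -> 180
Final: pos=(0,0), heading=180, 4 segment(s) drawn

Segment endpoints: x in {0, 0, 0, 20, 20}, y in {0, 0, 20, 20}
xmin=0, ymin=0, xmax=20, ymax=20

Answer: 0 0 20 20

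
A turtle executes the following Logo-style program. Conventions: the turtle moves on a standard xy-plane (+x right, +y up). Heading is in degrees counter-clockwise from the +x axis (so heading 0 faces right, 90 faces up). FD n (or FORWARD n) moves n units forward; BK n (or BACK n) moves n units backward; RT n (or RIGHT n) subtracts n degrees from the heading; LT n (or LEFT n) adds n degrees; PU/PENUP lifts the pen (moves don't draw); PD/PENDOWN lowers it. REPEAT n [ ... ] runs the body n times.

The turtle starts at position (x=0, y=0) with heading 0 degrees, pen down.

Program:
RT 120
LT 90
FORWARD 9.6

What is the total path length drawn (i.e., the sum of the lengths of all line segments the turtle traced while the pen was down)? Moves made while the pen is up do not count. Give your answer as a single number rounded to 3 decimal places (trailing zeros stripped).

Executing turtle program step by step:
Start: pos=(0,0), heading=0, pen down
RT 120: heading 0 -> 240
LT 90: heading 240 -> 330
FD 9.6: (0,0) -> (8.314,-4.8) [heading=330, draw]
Final: pos=(8.314,-4.8), heading=330, 1 segment(s) drawn

Segment lengths:
  seg 1: (0,0) -> (8.314,-4.8), length = 9.6
Total = 9.6

Answer: 9.6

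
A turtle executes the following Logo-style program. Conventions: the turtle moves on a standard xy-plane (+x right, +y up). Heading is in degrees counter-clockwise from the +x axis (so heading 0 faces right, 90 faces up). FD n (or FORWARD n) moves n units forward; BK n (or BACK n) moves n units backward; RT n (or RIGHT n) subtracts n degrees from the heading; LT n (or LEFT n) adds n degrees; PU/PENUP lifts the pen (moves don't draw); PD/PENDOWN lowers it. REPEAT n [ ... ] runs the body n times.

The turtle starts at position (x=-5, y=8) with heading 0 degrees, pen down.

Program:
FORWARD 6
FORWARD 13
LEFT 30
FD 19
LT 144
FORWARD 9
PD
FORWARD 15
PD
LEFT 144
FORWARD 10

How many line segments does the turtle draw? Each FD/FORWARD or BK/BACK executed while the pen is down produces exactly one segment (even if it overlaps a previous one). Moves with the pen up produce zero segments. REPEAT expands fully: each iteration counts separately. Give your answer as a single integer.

Executing turtle program step by step:
Start: pos=(-5,8), heading=0, pen down
FD 6: (-5,8) -> (1,8) [heading=0, draw]
FD 13: (1,8) -> (14,8) [heading=0, draw]
LT 30: heading 0 -> 30
FD 19: (14,8) -> (30.454,17.5) [heading=30, draw]
LT 144: heading 30 -> 174
FD 9: (30.454,17.5) -> (21.504,18.441) [heading=174, draw]
PD: pen down
FD 15: (21.504,18.441) -> (6.586,20.009) [heading=174, draw]
PD: pen down
LT 144: heading 174 -> 318
FD 10: (6.586,20.009) -> (14.017,13.317) [heading=318, draw]
Final: pos=(14.017,13.317), heading=318, 6 segment(s) drawn
Segments drawn: 6

Answer: 6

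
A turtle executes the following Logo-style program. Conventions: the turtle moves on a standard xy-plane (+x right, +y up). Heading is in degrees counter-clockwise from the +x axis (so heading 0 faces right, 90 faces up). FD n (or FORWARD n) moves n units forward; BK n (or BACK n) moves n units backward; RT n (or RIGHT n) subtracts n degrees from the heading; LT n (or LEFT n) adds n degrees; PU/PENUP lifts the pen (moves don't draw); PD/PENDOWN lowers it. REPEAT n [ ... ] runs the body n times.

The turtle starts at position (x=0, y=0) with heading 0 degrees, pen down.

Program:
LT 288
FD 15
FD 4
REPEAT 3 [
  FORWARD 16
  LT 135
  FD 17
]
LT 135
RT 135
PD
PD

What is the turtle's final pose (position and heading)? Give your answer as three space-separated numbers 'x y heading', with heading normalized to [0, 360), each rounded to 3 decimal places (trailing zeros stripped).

Executing turtle program step by step:
Start: pos=(0,0), heading=0, pen down
LT 288: heading 0 -> 288
FD 15: (0,0) -> (4.635,-14.266) [heading=288, draw]
FD 4: (4.635,-14.266) -> (5.871,-18.07) [heading=288, draw]
REPEAT 3 [
  -- iteration 1/3 --
  FD 16: (5.871,-18.07) -> (10.816,-33.287) [heading=288, draw]
  LT 135: heading 288 -> 63
  FD 17: (10.816,-33.287) -> (18.533,-18.14) [heading=63, draw]
  -- iteration 2/3 --
  FD 16: (18.533,-18.14) -> (25.797,-3.884) [heading=63, draw]
  LT 135: heading 63 -> 198
  FD 17: (25.797,-3.884) -> (9.629,-9.137) [heading=198, draw]
  -- iteration 3/3 --
  FD 16: (9.629,-9.137) -> (-5.588,-14.081) [heading=198, draw]
  LT 135: heading 198 -> 333
  FD 17: (-5.588,-14.081) -> (9.56,-21.799) [heading=333, draw]
]
LT 135: heading 333 -> 108
RT 135: heading 108 -> 333
PD: pen down
PD: pen down
Final: pos=(9.56,-21.799), heading=333, 8 segment(s) drawn

Answer: 9.56 -21.799 333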